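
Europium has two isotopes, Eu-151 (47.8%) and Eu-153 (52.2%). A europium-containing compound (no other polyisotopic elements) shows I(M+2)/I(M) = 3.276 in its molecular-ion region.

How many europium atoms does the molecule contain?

For n independent Eu atoms, I(M+2)/I(M) = n · (abundance Eu-153) / (abundance Eu-151) = n · 0.522/0.478.
n = 3.276 × 0.478/0.522 = 3.00 ≈ 3

3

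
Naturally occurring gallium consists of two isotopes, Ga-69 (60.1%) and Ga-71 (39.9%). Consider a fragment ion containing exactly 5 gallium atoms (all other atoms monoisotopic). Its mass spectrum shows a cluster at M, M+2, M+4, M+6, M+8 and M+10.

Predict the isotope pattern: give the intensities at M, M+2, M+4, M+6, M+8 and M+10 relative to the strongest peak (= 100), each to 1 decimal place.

22.7 : 75.3 : 100.0 : 66.4 : 22.0 : 2.9

Each Ga atom is independently Ga-69 (p = 0.601) or Ga-71 (q = 0.399); the cluster is the binomial expansion (p + q)^5.
P(M) = 0.601^5 = 0.078410
P(M+2) = 5 × 0.601^4 × 0.399^1 = 0.260280
P(M+4) = 10 × 0.601^3 × 0.399^2 = 0.345596
P(M+6) = 10 × 0.601^2 × 0.399^3 = 0.229439
P(M+8) = 5 × 0.601^1 × 0.399^4 = 0.076162
P(M+10) = 0.399^5 = 0.010113
The M+4 peak is largest (0.345596); scaling to 100 gives 22.7 : 75.3 : 100.0 : 66.4 : 22.0 : 2.9.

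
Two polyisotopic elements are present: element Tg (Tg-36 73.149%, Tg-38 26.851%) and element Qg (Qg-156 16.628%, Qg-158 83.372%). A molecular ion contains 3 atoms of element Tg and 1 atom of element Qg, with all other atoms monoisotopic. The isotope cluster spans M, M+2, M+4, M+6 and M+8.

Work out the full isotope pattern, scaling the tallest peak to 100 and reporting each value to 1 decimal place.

16.4 : 100.0 : 96.9 : 34.0 : 4.1

Element Tg pattern (n=3): 0.39140393 : 0.43102108 : 0.15821606 : 0.01935893
Element Qg pattern (n=1): 0.16628 : 0.83372
Convolve the two distributions (both contribute in 2-u steps):
  M: 0.39140393×0.16628 = 0.065083
  M+2: 0.39140393×0.83372 + 0.43102108×0.16628 = 0.397991
  M+4: 0.43102108×0.83372 + 0.15821606×0.16628 = 0.385659
  M+6: 0.15821606×0.83372 + 0.01935893×0.16628 = 0.135127
  M+8: 0.01935893×0.83372 = 0.016140
Scale to base peak (0.397991) = 100: 16.4 : 100.0 : 96.9 : 34.0 : 4.1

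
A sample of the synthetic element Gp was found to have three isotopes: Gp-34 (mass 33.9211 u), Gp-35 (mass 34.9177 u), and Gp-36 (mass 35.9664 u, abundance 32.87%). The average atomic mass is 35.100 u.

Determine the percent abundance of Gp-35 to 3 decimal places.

Let x and y be the fractions of Gp-34 and Gp-35. Then x + y = 1 − 0.3287 = 0.6713 and 33.9211x + 34.9177y = 35.100 − 0.3287×35.9664 = 23.27784432.
Substituting: 33.9211x + 34.9177(0.6713 − x) = 23.27784432
(33.9211 − 34.9177)x = -0.16240769  ⇒  x = 0.16296, y = 0.50834
Gp-34: 16.296%, Gp-35: 50.834%.

50.834%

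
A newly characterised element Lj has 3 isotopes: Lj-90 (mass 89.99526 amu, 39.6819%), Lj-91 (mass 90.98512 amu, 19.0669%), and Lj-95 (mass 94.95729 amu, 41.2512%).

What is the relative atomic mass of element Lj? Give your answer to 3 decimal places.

Ar = Σ fᵢ·mᵢ = 0.396819 × 89.99526 + 0.190669 × 90.98512 + 0.412512 × 94.95729
= 35.711829 + 17.348042 + 39.171022 = 92.230893 amu

92.231 amu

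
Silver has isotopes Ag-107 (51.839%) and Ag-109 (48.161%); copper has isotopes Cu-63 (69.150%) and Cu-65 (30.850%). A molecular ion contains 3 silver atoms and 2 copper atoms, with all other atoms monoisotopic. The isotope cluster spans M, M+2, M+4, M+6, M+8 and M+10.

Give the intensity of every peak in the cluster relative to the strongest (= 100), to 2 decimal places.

Silver pattern (n=3): 0.13930601 : 0.38826655 : 0.36071887 : 0.11170857
Copper pattern (n=2): 0.47817225 : 0.4266555 : 0.09517225
Convolve the two distributions (both contribute in 2-u steps):
  M: 0.13930601×0.47817225 = 0.066612
  M+2: 0.13930601×0.4266555 + 0.38826655×0.47817225 = 0.245094
  M+4: 0.13930601×0.09517225 + 0.38826655×0.4266555 + 0.36071887×0.47817225 = 0.351400
  M+6: 0.38826655×0.09517225 + 0.36071887×0.4266555 + 0.11170857×0.47817225 = 0.244271
  M+8: 0.36071887×0.09517225 + 0.11170857×0.4266555 = 0.081992
  M+10: 0.11170857×0.09517225 = 0.010632
Scale to base peak (0.351400) = 100: 18.96 : 69.75 : 100.00 : 69.51 : 23.33 : 3.03

18.96 : 69.75 : 100.00 : 69.51 : 23.33 : 3.03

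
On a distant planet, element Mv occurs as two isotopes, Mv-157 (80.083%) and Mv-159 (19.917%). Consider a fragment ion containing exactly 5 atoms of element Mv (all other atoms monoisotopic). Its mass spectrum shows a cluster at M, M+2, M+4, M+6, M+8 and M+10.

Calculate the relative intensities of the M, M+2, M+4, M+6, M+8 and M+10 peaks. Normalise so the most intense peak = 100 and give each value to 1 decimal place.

80.4 : 100.0 : 49.7 : 12.4 : 1.5 : 0.1

The 5 Mv atoms are independent, so intensities follow the terms of (0.80083 + 0.19917)^5.
P(M) = 0.80083^5 = 0.329383
P(M+2) = 5 × 0.80083^4 × 0.19917^1 = 0.409596
P(M+4) = 10 × 0.80083^3 × 0.19917^2 = 0.203737
P(M+6) = 10 × 0.80083^2 × 0.19917^3 = 0.050670
P(M+8) = 5 × 0.80083^1 × 0.19917^4 = 0.006301
P(M+10) = 0.19917^5 = 0.000313
The M+2 peak is largest (0.409596); scaling to 100 gives 80.4 : 100.0 : 49.7 : 12.4 : 1.5 : 0.1.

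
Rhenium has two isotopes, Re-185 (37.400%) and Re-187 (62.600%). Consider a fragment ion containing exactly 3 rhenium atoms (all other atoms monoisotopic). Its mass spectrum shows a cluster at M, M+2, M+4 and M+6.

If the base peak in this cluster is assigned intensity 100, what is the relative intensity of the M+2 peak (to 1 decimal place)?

Binomial terms of (0.37400 + 0.62600)^3: M 0.0523, M+2 0.2627, M+4 0.4397, M+6 0.2453 → M+4 is the base peak.
P(M+4) = C(3,2) × 0.37400^1 × 0.62600^2 = 3 × 0.3740 × 0.391876 = 0.439685 (base)
P(M+2) = C(3,1) × 0.37400^2 × 0.62600^1 = 3 × 0.139876 × 0.6260 = 0.262687
Relative intensity = 0.262687 / 0.439685 × 100 = 59.7

59.7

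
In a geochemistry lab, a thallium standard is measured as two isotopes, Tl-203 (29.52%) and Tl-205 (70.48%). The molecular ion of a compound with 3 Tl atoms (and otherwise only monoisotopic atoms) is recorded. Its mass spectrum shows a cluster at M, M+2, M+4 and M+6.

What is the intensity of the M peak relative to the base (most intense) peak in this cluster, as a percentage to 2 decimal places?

5.85%

(0.2952 + 0.7048)^3 gives M 0.0257, M+2 0.1843, M+4 0.4399, M+6 0.3501; the largest is M+4.
P(M+4) = C(3,2) × 0.2952^1 × 0.7048^2 = 3 × 0.2952 × 0.49674304 = 0.439916 (base)
P(M) = C(3,0) × 0.2952^3 × 0.7048^0 = 1 × 0.02572463 × 1.0000 = 0.025725
Relative intensity = 0.025725 / 0.439916 × 100 = 5.85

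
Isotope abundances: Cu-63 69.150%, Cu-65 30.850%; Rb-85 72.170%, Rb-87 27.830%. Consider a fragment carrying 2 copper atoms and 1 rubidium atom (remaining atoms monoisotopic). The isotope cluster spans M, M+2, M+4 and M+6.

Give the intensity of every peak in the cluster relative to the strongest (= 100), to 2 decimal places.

78.25 : 100.00 : 42.50 : 6.01

Copper pattern (n=2): 0.47817225 : 0.4266555 : 0.09517225
Rubidium pattern (n=1): 0.7217 : 0.2783
Convolve the two distributions (both contribute in 2-u steps):
  M: 0.47817225×0.7217 = 0.345097
  M+2: 0.47817225×0.2783 + 0.4266555×0.7217 = 0.440993
  M+4: 0.4266555×0.2783 + 0.09517225×0.7217 = 0.187424
  M+6: 0.09517225×0.2783 = 0.026486
Scale to base peak (0.440993) = 100: 78.25 : 100.00 : 42.50 : 6.01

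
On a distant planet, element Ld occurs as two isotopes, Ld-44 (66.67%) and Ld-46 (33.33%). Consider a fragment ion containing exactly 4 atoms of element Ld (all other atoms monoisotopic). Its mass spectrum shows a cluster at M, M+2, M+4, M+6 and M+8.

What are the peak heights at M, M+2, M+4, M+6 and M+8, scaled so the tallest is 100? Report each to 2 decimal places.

The 4 Ld atoms are independent, so intensities follow the terms of (0.6667 + 0.3333)^4.
P(M) = 0.6667^4 = 0.197570
P(M+2) = 4 × 0.6667^3 × 0.3333^1 = 0.395081
P(M+4) = 6 × 0.6667^2 × 0.3333^2 = 0.296267
P(M+6) = 4 × 0.6667^1 × 0.3333^3 = 0.098741
P(M+8) = 0.3333^4 = 0.012341
The M+2 peak is largest (0.395081); scaling to 100 gives 50.01 : 100.00 : 74.99 : 24.99 : 3.12.

50.01 : 100.00 : 74.99 : 24.99 : 3.12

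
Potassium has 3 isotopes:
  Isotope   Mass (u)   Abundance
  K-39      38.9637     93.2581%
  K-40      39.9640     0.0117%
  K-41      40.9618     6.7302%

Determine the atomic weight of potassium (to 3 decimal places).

39.098 u

Ar = Σ fᵢ·mᵢ = 0.932581 × 38.9637 + 0.000117 × 39.9640 + 0.067302 × 40.9618
= 36.33681 + 0.00468 + 2.75681 = 39.09830 u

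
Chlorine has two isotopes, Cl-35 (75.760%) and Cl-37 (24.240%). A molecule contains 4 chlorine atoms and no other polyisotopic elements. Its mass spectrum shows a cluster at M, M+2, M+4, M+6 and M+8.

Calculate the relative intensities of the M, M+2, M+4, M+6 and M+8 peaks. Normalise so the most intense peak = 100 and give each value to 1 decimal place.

Expanding (0.75760 + 0.24240)^4:
P(M) = 0.75760^4 = 0.329428
P(M+2) = 4 × 0.75760^3 × 0.24240^1 = 0.421612
P(M+4) = 6 × 0.75760^2 × 0.24240^2 = 0.202347
P(M+6) = 4 × 0.75760^1 × 0.24240^3 = 0.043162
P(M+8) = 0.24240^4 = 0.003452
The M+2 peak is largest (0.421612); scaling to 100 gives 78.1 : 100.0 : 48.0 : 10.2 : 0.8.

78.1 : 100.0 : 48.0 : 10.2 : 0.8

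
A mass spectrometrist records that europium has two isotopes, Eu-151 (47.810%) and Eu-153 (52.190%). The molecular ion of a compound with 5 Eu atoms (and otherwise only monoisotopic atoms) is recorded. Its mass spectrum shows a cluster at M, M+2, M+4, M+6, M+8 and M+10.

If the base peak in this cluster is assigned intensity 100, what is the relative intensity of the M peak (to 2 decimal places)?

(0.47810 + 0.52190)^5 gives M 0.0250, M+2 0.1363, M+4 0.2977, M+6 0.3249, M+8 0.1774, M+10 0.0387; the largest is M+6.
P(M+6) = C(5,3) × 0.47810^2 × 0.52190^3 = 10 × 0.22857961 × 0.14215492 = 0.324937 (base)
P(M) = C(5,0) × 0.47810^5 × 0.52190^0 = 1 × 0.02498007 × 1.0000 = 0.024980
Relative intensity = 0.024980 / 0.324937 × 100 = 7.69

7.69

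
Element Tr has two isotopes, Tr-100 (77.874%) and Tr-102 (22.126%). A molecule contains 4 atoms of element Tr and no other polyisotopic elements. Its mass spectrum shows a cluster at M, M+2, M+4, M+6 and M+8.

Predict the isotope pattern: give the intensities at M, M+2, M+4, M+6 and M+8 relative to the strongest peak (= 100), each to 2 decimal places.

The 4 Tr atoms are independent, so intensities follow the terms of (0.77874 + 0.22126)^4.
P(M) = 0.77874^4 = 0.367765
P(M+2) = 4 × 0.77874^3 × 0.22126^1 = 0.417965
P(M+4) = 6 × 0.77874^2 × 0.22126^2 = 0.178132
P(M+6) = 4 × 0.77874^1 × 0.22126^3 = 0.033741
P(M+8) = 0.22126^4 = 0.002397
The M+2 peak is largest (0.417965); scaling to 100 gives 87.99 : 100.00 : 42.62 : 8.07 : 0.57.

87.99 : 100.00 : 42.62 : 8.07 : 0.57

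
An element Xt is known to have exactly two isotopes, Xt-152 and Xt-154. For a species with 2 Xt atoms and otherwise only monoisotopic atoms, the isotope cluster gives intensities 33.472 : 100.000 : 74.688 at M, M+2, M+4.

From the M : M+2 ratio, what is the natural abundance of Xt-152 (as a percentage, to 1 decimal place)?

40.1%

Write p for the Xt-152 fraction. I(M+2)/I(M) = [C(2,1)·p^1·(1−p)] / p^2 = 2·(1−p)/p = 100.000/33.472 = 2.9876
(1−p)/p = 2.9876/2 = 1.4938  ⇒  p = 1/(1 + 1.4938) = 0.4010
Xt-152: 40.1%, Xt-154: 59.9%.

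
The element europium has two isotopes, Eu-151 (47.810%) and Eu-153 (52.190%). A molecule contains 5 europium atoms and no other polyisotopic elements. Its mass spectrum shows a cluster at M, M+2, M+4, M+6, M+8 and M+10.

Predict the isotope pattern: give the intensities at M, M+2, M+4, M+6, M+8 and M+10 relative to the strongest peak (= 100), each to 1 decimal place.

7.7 : 42.0 : 91.6 : 100.0 : 54.6 : 11.9

The 5 Eu atoms are independent, so intensities follow the terms of (0.47810 + 0.52190)^5.
P(M) = 0.47810^5 = 0.024980
P(M+2) = 5 × 0.47810^4 × 0.52190^1 = 0.136343
P(M+4) = 10 × 0.47810^3 × 0.52190^2 = 0.297667
P(M+6) = 10 × 0.47810^2 × 0.52190^3 = 0.324937
P(M+8) = 5 × 0.47810^1 × 0.52190^4 = 0.177353
P(M+10) = 0.52190^5 = 0.038720
The M+6 peak is largest (0.324937); scaling to 100 gives 7.7 : 42.0 : 91.6 : 100.0 : 54.6 : 11.9.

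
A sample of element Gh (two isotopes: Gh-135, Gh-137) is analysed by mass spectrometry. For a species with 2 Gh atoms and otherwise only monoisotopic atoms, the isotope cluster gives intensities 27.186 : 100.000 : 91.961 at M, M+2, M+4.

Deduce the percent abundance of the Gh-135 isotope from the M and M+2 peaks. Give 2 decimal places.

35.22%

Write p for the Gh-135 fraction. I(M+2)/I(M) = [C(2,1)·p^1·(1−p)] / p^2 = 2·(1−p)/p = 100.000/27.186 = 3.6784
(1−p)/p = 3.6784/2 = 1.8392  ⇒  p = 1/(1 + 1.8392) = 0.3522
Gh-135: 35.22%, Gh-137: 64.78%.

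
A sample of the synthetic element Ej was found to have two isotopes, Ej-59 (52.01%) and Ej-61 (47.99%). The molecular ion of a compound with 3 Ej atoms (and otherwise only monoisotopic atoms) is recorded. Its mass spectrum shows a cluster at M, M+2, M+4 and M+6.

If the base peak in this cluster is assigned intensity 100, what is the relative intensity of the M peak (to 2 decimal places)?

36.13

(0.5201 + 0.4799)^3 gives M 0.1407, M+2 0.3894, M+4 0.3593, M+6 0.1105; the largest is M+2.
P(M+2) = C(3,1) × 0.5201^2 × 0.4799^1 = 3 × 0.27050401 × 0.4799 = 0.389445 (base)
P(M) = C(3,0) × 0.5201^3 × 0.4799^0 = 1 × 0.14068914 × 1.0000 = 0.140689
Relative intensity = 0.140689 / 0.389445 × 100 = 36.13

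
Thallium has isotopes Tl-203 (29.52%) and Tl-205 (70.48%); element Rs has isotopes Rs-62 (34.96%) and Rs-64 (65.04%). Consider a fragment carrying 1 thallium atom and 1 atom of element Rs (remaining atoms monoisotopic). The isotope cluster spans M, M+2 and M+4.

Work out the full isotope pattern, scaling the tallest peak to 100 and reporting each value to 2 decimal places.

Thallium pattern (n=1): 0.2952 : 0.7048
Element Rs pattern (n=1): 0.3496 : 0.6504
Convolve the two distributions (both contribute in 2-u steps):
  M: 0.2952×0.3496 = 0.103202
  M+2: 0.2952×0.6504 + 0.7048×0.3496 = 0.438396
  M+4: 0.7048×0.6504 = 0.458402
Scale to base peak (0.458402) = 100: 22.51 : 95.64 : 100.00

22.51 : 95.64 : 100.00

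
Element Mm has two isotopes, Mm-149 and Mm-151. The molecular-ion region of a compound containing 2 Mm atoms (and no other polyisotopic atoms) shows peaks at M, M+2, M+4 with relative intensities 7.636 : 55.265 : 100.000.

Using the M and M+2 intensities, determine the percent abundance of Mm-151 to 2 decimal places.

78.35%

Let p = fractional abundance of Mm-149. I(M+2)/I(M) = [C(2,1)·p^1·(1−p)] / p^2 = 2·(1−p)/p = 55.265/7.636 = 7.2374
(1−p)/p = 7.2374/2 = 3.6187  ⇒  p = 1/(1 + 3.6187) = 0.2165
Mm-149: 21.65%, Mm-151: 78.35%.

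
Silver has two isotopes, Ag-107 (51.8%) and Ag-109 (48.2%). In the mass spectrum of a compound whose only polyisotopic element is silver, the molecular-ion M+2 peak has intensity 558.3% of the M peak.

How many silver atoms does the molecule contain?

6

With n Ag atoms, P(M+2)/P(M) = C(n,1)·p^(n−1)q / p^n = n·q/p = n · 0.482/0.518.
n = 5.583 × 0.518/0.482 = 6.00 ≈ 6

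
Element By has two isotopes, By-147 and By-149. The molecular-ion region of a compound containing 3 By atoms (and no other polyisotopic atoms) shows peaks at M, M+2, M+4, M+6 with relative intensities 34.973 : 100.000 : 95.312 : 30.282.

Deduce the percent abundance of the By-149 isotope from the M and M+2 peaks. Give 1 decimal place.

If p is the fraction of By that is By-147, then I(M+2)/I(M) = [C(3,1)·p^2·(1−p)] / p^3 = 3·(1−p)/p = 100.000/34.973 = 2.8593
(1−p)/p = 2.8593/3 = 0.9531  ⇒  p = 1/(1 + 0.9531) = 0.5120
By-147: 51.2%, By-149: 48.8%.

48.8%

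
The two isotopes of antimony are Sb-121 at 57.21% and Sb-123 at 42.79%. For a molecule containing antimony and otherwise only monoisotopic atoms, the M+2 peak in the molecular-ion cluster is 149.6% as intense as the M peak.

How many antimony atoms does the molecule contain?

2

With n Sb atoms, P(M+2)/P(M) = C(n,1)·p^(n−1)q / p^n = n·q/p = n · 0.4279/0.5721.
n = 1.496 × 0.5721/0.4279 = 2.00 ≈ 2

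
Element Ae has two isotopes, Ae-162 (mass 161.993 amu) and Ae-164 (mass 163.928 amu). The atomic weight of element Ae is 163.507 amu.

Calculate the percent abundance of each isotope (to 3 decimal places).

Let x be the fractional abundance of Ae-162; then Ae-164 has abundance 1 − x.
161.993·x + 163.928·(1 − x) = 163.507
(161.993 − 163.928)·x = 163.507 − 163.928
x = -0.421 / -1.935 = 0.21757 → 21.757% Ae-162, 78.243% Ae-164.

Ae-162: 21.757%, Ae-164: 78.243%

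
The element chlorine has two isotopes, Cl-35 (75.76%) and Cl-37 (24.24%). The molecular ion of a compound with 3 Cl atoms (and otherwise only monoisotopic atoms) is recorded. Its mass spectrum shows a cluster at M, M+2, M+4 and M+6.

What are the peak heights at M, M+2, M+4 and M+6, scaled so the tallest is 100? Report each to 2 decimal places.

100.00 : 95.99 : 30.71 : 3.28

The 3 Cl atoms are independent, so intensities follow the terms of (0.7576 + 0.2424)^3.
P(M) = 0.7576^3 = 0.434830
P(M+2) = 3 × 0.7576^2 × 0.2424^1 = 0.417382
P(M+4) = 3 × 0.7576^1 × 0.2424^2 = 0.133545
P(M+6) = 0.2424^3 = 0.014243
The M peak is largest (0.434830); scaling to 100 gives 100.00 : 95.99 : 30.71 : 3.28.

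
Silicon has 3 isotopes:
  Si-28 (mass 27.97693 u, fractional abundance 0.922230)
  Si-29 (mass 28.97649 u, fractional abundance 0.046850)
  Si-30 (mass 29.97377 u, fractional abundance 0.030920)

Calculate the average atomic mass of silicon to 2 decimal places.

28.09 u

The abundance-weighted mean is 0.922230 × 27.97693 + 0.046850 × 28.97649 + 0.030920 × 29.97377
= 25.801164 + 1.357549 + 0.926789 = 28.085502 u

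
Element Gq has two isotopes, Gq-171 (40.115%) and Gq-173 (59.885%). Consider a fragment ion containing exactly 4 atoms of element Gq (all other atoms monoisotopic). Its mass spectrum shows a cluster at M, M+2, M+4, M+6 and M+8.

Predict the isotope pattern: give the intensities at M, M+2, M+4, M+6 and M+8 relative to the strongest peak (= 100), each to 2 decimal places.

Each Gq atom is independently Gq-171 (p = 0.40115) or Gq-173 (q = 0.59885); the cluster is the binomial expansion (p + q)^4.
P(M) = 0.40115^4 = 0.025896
P(M+2) = 4 × 0.40115^3 × 0.59885^1 = 0.154632
P(M+4) = 6 × 0.40115^2 × 0.59885^2 = 0.346259
P(M+6) = 4 × 0.40115^1 × 0.59885^3 = 0.344605
P(M+8) = 0.59885^4 = 0.128609
The M+4 peak is largest (0.346259); scaling to 100 gives 7.48 : 44.66 : 100.00 : 99.52 : 37.14.

7.48 : 44.66 : 100.00 : 99.52 : 37.14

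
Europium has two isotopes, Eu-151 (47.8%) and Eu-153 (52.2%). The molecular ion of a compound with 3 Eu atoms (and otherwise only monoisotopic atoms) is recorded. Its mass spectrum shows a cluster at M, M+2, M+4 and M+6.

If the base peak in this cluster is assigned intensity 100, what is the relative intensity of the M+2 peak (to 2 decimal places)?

Binomial terms of (0.478 + 0.522)^3: M 0.1092, M+2 0.3578, M+4 0.3907, M+6 0.1422 → M+4 is the base peak.
P(M+4) = C(3,2) × 0.478^1 × 0.522^2 = 3 × 0.4780 × 0.272484 = 0.390742 (base)
P(M+2) = C(3,1) × 0.478^2 × 0.522^1 = 3 × 0.228484 × 0.5220 = 0.357806
Relative intensity = 0.357806 / 0.390742 × 100 = 91.57

91.57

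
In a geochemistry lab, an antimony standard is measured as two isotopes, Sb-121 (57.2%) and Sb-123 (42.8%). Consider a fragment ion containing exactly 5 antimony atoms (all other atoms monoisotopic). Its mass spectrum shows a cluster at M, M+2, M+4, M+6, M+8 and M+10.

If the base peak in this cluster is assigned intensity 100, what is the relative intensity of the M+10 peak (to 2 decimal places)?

Binomial terms of (0.572 + 0.428)^5: M 0.0612, M+2 0.2291, M+4 0.3428, M+6 0.2565, M+8 0.0960, M+10 0.0144 → M+4 is the base peak.
P(M+4) = C(5,2) × 0.572^3 × 0.428^2 = 10 × 0.18714925 × 0.183184 = 0.342827 (base)
P(M+10) = C(5,5) × 0.572^0 × 0.428^5 = 1 × 1.0000 × 0.01436213 = 0.014362
Relative intensity = 0.014362 / 0.342827 × 100 = 4.19

4.19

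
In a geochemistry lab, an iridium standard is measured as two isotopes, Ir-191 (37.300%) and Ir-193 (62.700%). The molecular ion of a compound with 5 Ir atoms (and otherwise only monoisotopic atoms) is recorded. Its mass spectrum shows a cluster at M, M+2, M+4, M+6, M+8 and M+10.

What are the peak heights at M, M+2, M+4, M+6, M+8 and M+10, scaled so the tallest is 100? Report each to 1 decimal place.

Each Ir atom is independently Ir-191 (p = 0.37300) or Ir-193 (q = 0.62700); the cluster is the binomial expansion (p + q)^5.
P(M) = 0.37300^5 = 0.007220
P(M+2) = 5 × 0.37300^4 × 0.62700^1 = 0.060684
P(M+4) = 10 × 0.37300^3 × 0.62700^2 = 0.204015
P(M+6) = 10 × 0.37300^2 × 0.62700^3 = 0.342942
P(M+8) = 5 × 0.37300^1 × 0.62700^4 = 0.288237
P(M+10) = 0.62700^5 = 0.096903
The M+6 peak is largest (0.342942); scaling to 100 gives 2.1 : 17.7 : 59.5 : 100.0 : 84.0 : 28.3.

2.1 : 17.7 : 59.5 : 100.0 : 84.0 : 28.3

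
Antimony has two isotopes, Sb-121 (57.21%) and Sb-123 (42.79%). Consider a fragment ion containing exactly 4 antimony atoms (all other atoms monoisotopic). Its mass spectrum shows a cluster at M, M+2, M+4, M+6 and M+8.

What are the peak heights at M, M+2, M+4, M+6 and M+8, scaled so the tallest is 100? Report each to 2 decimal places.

29.79 : 89.13 : 100.00 : 49.86 : 9.32

Each Sb atom is independently Sb-121 (p = 0.5721) or Sb-123 (q = 0.4279); the cluster is the binomial expansion (p + q)^4.
P(M) = 0.5721^4 = 0.107124
P(M+2) = 4 × 0.5721^3 × 0.4279^1 = 0.320493
P(M+4) = 6 × 0.5721^2 × 0.4279^2 = 0.359567
P(M+6) = 4 × 0.5721^1 × 0.4279^3 = 0.179291
P(M+8) = 0.4279^4 = 0.033525
The M+4 peak is largest (0.359567); scaling to 100 gives 29.79 : 89.13 : 100.00 : 49.86 : 9.32.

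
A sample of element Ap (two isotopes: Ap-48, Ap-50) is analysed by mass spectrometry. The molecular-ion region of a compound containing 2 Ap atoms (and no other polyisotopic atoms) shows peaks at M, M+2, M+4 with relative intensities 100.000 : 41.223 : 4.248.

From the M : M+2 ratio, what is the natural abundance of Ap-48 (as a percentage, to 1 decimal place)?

82.9%

Write p for the Ap-48 fraction. I(M+2)/I(M) = [C(2,1)·p^1·(1−p)] / p^2 = 2·(1−p)/p = 41.223/100.000 = 0.4122
(1−p)/p = 0.4122/2 = 0.2061  ⇒  p = 1/(1 + 0.2061) = 0.8291
Ap-48: 82.9%, Ap-50: 17.1%.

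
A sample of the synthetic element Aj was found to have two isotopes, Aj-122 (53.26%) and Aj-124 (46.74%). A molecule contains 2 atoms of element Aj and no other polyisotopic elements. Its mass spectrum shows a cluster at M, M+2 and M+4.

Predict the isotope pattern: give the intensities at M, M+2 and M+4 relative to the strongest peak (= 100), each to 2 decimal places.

56.97 : 100.00 : 43.88

The 2 Aj atoms are independent, so intensities follow the terms of (0.5326 + 0.4674)^2.
P(M) = 0.5326^2 = 0.283663
P(M+2) = 2 × 0.5326^1 × 0.4674^1 = 0.497874
P(M+4) = 0.4674^2 = 0.218463
The M+2 peak is largest (0.497874); scaling to 100 gives 56.97 : 100.00 : 43.88.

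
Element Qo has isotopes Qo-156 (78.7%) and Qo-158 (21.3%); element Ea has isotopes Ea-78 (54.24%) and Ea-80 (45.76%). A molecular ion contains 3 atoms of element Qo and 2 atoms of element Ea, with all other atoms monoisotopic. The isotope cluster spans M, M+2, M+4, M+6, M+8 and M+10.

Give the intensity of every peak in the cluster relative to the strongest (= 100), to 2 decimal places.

Element Qo pattern (n=3): 0.4874434 : 0.39577679 : 0.10711621 : 0.0096636
Element Ea pattern (n=2): 0.29419776 : 0.49640448 : 0.20939776
Convolve the two distributions (both contribute in 2-u steps):
  M: 0.4874434×0.29419776 = 0.143405
  M+2: 0.4874434×0.49640448 + 0.39577679×0.29419776 = 0.358406
  M+4: 0.4874434×0.20939776 + 0.39577679×0.49640448 + 0.10711621×0.29419776 = 0.330048
  M+6: 0.39577679×0.20939776 + 0.10711621×0.49640448 + 0.0096636×0.29419776 = 0.138891
  M+8: 0.10711621×0.20939776 + 0.0096636×0.49640448 = 0.027227
  M+10: 0.0096636×0.20939776 = 0.002024
Scale to base peak (0.358406) = 100: 40.01 : 100.00 : 92.09 : 38.75 : 7.60 : 0.56

40.01 : 100.00 : 92.09 : 38.75 : 7.60 : 0.56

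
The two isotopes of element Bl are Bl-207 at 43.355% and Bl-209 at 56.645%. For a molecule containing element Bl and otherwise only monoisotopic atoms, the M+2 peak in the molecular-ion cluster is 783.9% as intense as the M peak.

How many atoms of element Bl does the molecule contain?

For n independent Bl atoms, I(M+2)/I(M) = n · (abundance Bl-209) / (abundance Bl-207) = n · 0.56645/0.43355.
n = 7.839 × 0.43355/0.56645 = 6.00 ≈ 6

6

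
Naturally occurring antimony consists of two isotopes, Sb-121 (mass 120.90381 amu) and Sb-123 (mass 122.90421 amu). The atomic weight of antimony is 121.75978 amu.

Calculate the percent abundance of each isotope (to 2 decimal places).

Let x be the fractional abundance of Sb-121; then Sb-123 has abundance 1 − x.
120.90381·x + 122.90421·(1 − x) = 121.75978
(120.90381 − 122.90421)·x = 121.75978 − 122.90421
x = -1.14443 / -2.00040 = 0.57210 → 57.21% Sb-121, 42.79% Sb-123.

Sb-121: 57.21%, Sb-123: 42.79%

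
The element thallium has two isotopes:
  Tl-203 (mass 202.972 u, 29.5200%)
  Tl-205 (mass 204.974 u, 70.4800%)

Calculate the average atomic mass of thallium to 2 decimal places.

204.38 u

Ar = Σ fᵢ·mᵢ = 0.295200 × 202.972 + 0.704800 × 204.974
= 59.9173 + 144.4657 = 204.3830 u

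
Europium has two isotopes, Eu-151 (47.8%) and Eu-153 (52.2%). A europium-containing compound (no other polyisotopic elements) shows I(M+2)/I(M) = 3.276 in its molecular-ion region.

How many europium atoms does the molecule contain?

3

With n Eu atoms, P(M+2)/P(M) = C(n,1)·p^(n−1)q / p^n = n·q/p = n · 0.522/0.478.
n = 3.276 × 0.478/0.522 = 3.00 ≈ 3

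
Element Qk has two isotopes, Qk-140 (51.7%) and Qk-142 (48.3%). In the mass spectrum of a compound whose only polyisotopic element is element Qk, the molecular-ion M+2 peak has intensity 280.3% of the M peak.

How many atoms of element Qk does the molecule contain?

3

For n independent Qk atoms, I(M+2)/I(M) = n · (abundance Qk-142) / (abundance Qk-140) = n · 0.483/0.517.
n = 2.803 × 0.517/0.483 = 3.00 ≈ 3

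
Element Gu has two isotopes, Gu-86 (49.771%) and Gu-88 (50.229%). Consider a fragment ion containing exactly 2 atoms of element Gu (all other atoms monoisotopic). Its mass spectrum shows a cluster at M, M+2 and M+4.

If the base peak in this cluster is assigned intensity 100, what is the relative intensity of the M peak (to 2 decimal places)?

49.54

(0.49771 + 0.50229)^2 gives M 0.2477, M+2 0.5000, M+4 0.2523; the largest is M+2.
P(M+2) = C(2,1) × 0.49771^1 × 0.50229^1 = 2 × 0.49771 × 0.50229 = 0.499990 (base)
P(M) = C(2,0) × 0.49771^2 × 0.50229^0 = 1 × 0.24771524 × 1.0000 = 0.247715
Relative intensity = 0.247715 / 0.499990 × 100 = 49.54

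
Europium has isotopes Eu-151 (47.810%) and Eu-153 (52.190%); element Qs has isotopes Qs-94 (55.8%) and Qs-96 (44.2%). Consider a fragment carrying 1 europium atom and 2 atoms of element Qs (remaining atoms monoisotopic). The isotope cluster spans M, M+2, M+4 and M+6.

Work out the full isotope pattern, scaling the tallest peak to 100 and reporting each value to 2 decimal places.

Europium pattern (n=1): 0.4781 : 0.5219
Element Qs pattern (n=2): 0.311364 : 0.493272 : 0.195364
Convolve the two distributions (both contribute in 2-u steps):
  M: 0.4781×0.311364 = 0.148863
  M+2: 0.4781×0.493272 + 0.5219×0.311364 = 0.398334
  M+4: 0.4781×0.195364 + 0.5219×0.493272 = 0.350842
  M+6: 0.5219×0.195364 = 0.101960
Scale to base peak (0.398334) = 100: 37.37 : 100.00 : 88.08 : 25.60

37.37 : 100.00 : 88.08 : 25.60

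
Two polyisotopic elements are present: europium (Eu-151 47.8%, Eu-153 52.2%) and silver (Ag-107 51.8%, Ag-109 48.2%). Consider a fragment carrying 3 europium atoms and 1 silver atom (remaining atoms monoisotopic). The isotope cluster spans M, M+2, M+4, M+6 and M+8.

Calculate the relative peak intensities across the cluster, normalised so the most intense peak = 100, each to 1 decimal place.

15.1 : 63.5 : 100.0 : 69.9 : 18.3

Europium pattern (n=3): 0.10921535 : 0.35780594 : 0.39074206 : 0.14223665
Silver pattern (n=1): 0.5180 : 0.4820
Convolve the two distributions (both contribute in 2-u steps):
  M: 0.10921535×0.5180 = 0.056574
  M+2: 0.10921535×0.4820 + 0.35780594×0.5180 = 0.237985
  M+4: 0.35780594×0.4820 + 0.39074206×0.5180 = 0.374867
  M+6: 0.39074206×0.4820 + 0.14223665×0.5180 = 0.262016
  M+8: 0.14223665×0.4820 = 0.068558
Scale to base peak (0.374867) = 100: 15.1 : 63.5 : 100.0 : 69.9 : 18.3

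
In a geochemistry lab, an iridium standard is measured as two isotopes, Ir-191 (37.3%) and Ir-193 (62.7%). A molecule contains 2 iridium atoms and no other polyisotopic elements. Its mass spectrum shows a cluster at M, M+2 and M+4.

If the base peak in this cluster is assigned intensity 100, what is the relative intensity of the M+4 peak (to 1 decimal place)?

84.0

(0.373 + 0.627)^2 gives M 0.1391, M+2 0.4677, M+4 0.3931; the largest is M+2.
P(M+2) = C(2,1) × 0.373^1 × 0.627^1 = 2 × 0.3730 × 0.6270 = 0.467742 (base)
P(M+4) = C(2,2) × 0.373^0 × 0.627^2 = 1 × 1.0000 × 0.393129 = 0.393129
Relative intensity = 0.393129 / 0.467742 × 100 = 84.0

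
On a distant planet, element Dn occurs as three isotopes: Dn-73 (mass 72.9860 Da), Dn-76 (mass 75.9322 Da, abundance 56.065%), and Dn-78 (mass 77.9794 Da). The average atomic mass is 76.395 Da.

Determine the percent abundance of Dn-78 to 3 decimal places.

35.191%

The remaining 43.935% is split between Dn-73 (fraction x) and Dn-78 (fraction 0.43935 − x).
Substituting: 72.9860x + 77.9794(0.43935 − x) = 33.82361207
(72.9860 − 77.9794)x = -0.43663732  ⇒  x = 0.08744, y = 0.35191
Dn-73: 8.744%, Dn-78: 35.191%.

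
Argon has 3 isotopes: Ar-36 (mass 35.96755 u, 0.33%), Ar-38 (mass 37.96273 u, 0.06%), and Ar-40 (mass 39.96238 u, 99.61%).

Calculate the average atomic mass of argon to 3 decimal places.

39.948 u

The abundance-weighted mean is 0.0033 × 35.96755 + 0.0006 × 37.96273 + 0.9961 × 39.96238
= 0.118693 + 0.022778 + 39.806527 = 39.947998 u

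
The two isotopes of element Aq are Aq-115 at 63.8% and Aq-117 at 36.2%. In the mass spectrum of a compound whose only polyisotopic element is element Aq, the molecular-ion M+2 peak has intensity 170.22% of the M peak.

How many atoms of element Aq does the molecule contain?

The M+2/M ratio from n Aq atoms is n · q/p = n · 0.362/0.638.
n = 1.7022 × 0.638/0.362 = 3.00 ≈ 3

3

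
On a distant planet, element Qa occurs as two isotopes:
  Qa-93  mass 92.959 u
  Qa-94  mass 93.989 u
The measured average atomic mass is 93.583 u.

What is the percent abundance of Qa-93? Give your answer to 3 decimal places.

39.417%

With x = fraction of Qa-93 (so Qa-94 is 1 − x):
92.959·x + 93.989·(1 − x) = 93.583
(92.959 − 93.989)·x = 93.583 − 93.989
x = -0.406 / -1.030 = 0.39417 → 39.417% Qa-93, 60.583% Qa-94.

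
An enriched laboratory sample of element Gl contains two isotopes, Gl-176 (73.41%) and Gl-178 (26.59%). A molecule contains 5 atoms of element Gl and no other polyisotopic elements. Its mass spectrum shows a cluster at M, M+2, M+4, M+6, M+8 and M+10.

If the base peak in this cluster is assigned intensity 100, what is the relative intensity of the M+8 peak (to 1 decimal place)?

(0.7341 + 0.2659)^5 gives M 0.2132, M+2 0.3861, M+4 0.2797, M+6 0.1013, M+8 0.0183, M+10 0.0013; the largest is M+2.
P(M+2) = C(5,1) × 0.7341^4 × 0.2659^1 = 5 × 0.29041624 × 0.2659 = 0.386108 (base)
P(M+8) = C(5,4) × 0.7341^1 × 0.2659^4 = 5 × 0.7341 × 0.00499889 = 0.018348
Relative intensity = 0.018348 / 0.386108 × 100 = 4.8

4.8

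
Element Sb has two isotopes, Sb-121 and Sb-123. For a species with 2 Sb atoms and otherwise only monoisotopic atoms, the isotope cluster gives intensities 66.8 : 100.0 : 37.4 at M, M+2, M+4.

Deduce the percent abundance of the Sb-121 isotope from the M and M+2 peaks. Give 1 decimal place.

If p is the fraction of Sb that is Sb-121, then I(M+2)/I(M) = [C(2,1)·p^1·(1−p)] / p^2 = 2·(1−p)/p = 100.0/66.8 = 1.4970
(1−p)/p = 1.4970/2 = 0.7485  ⇒  p = 1/(1 + 0.7485) = 0.5719
Sb-121: 57.2%, Sb-123: 42.8%.

57.2%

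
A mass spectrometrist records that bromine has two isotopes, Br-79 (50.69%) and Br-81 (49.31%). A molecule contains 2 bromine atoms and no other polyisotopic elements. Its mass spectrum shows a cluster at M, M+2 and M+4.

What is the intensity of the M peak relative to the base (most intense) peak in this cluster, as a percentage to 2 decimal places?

51.40%

(0.5069 + 0.4931)^2 gives M 0.2569, M+2 0.4999, M+4 0.2431; the largest is M+2.
P(M+2) = C(2,1) × 0.5069^1 × 0.4931^1 = 2 × 0.5069 × 0.4931 = 0.499905 (base)
P(M) = C(2,0) × 0.5069^2 × 0.4931^0 = 1 × 0.25694761 × 1.0000 = 0.256948
Relative intensity = 0.256948 / 0.499905 × 100 = 51.40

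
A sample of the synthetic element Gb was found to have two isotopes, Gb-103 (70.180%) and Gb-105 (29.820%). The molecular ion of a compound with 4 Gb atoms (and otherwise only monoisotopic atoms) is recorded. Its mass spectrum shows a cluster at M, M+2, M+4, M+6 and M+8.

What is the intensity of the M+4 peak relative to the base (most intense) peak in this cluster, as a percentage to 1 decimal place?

63.7%

Binomial terms of (0.70180 + 0.29820)^4: M 0.2426, M+2 0.4123, M+4 0.2628, M+6 0.0744, M+8 0.0079 → M+2 is the base peak.
P(M+2) = C(4,1) × 0.70180^3 × 0.29820^1 = 4 × 0.34565281 × 0.2982 = 0.412295 (base)
P(M+4) = C(4,2) × 0.70180^2 × 0.29820^2 = 6 × 0.49252324 × 0.08892324 = 0.262781
Relative intensity = 0.262781 / 0.412295 × 100 = 63.7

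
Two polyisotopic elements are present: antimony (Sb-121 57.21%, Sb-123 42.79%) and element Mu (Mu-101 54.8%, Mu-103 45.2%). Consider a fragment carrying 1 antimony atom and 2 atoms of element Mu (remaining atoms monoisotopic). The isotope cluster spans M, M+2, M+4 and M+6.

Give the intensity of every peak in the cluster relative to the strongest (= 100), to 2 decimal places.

Antimony pattern (n=1): 0.5721 : 0.4279
Element Mu pattern (n=2): 0.300304 : 0.495392 : 0.204304
Convolve the two distributions (both contribute in 2-u steps):
  M: 0.5721×0.300304 = 0.171804
  M+2: 0.5721×0.495392 + 0.4279×0.300304 = 0.411914
  M+4: 0.5721×0.204304 + 0.4279×0.495392 = 0.328861
  M+6: 0.4279×0.204304 = 0.087422
Scale to base peak (0.411914) = 100: 41.71 : 100.00 : 79.84 : 21.22

41.71 : 100.00 : 79.84 : 21.22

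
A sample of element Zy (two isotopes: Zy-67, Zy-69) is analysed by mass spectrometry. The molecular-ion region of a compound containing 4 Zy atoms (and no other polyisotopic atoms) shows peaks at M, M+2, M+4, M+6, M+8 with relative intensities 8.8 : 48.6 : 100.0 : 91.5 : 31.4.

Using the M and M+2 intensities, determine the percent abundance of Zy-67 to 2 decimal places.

Write p for the Zy-67 fraction. I(M+2)/I(M) = [C(4,1)·p^3·(1−p)] / p^4 = 4·(1−p)/p = 48.6/8.8 = 5.5227
(1−p)/p = 5.5227/4 = 1.3807  ⇒  p = 1/(1 + 1.3807) = 0.4200
Zy-67: 42.00%, Zy-69: 58.00%.

42.00%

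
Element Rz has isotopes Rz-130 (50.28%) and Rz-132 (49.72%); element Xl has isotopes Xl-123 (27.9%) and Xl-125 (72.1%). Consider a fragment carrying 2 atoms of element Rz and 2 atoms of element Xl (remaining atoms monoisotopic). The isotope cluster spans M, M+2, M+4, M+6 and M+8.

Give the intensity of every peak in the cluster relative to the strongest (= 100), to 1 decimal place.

5.5 : 39.1 : 97.9 : 100.0 : 35.8

Element Rz pattern (n=2): 0.25280784 : 0.49998432 : 0.24720784
Element Xl pattern (n=2): 0.077841 : 0.402318 : 0.519841
Convolve the two distributions (both contribute in 2-u steps):
  M: 0.25280784×0.077841 = 0.019679
  M+2: 0.25280784×0.402318 + 0.49998432×0.077841 = 0.140628
  M+4: 0.25280784×0.519841 + 0.49998432×0.402318 + 0.24720784×0.077841 = 0.351815
  M+6: 0.49998432×0.519841 + 0.24720784×0.402318 = 0.359369
  M+8: 0.24720784×0.519841 = 0.128509
Scale to base peak (0.359369) = 100: 5.5 : 39.1 : 97.9 : 100.0 : 35.8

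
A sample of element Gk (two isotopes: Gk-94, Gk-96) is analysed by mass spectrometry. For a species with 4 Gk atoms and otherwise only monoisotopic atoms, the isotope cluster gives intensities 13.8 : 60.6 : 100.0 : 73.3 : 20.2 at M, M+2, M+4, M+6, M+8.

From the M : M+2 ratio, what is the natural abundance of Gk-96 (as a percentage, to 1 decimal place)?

Write p for the Gk-94 fraction. I(M+2)/I(M) = [C(4,1)·p^3·(1−p)] / p^4 = 4·(1−p)/p = 60.6/13.8 = 4.3913
(1−p)/p = 4.3913/4 = 1.0978  ⇒  p = 1/(1 + 1.0978) = 0.4767
Gk-94: 47.7%, Gk-96: 52.3%.

52.3%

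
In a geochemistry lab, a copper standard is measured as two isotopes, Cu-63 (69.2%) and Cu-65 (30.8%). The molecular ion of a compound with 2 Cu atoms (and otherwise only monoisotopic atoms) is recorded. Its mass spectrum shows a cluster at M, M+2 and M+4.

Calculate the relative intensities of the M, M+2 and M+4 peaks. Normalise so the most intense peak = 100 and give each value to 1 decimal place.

The 2 Cu atoms are independent, so intensities follow the terms of (0.692 + 0.308)^2.
P(M) = 0.692^2 = 0.478864
P(M+2) = 2 × 0.692^1 × 0.308^1 = 0.426272
P(M+4) = 0.308^2 = 0.094864
The M peak is largest (0.478864); scaling to 100 gives 100.0 : 89.0 : 19.8.

100.0 : 89.0 : 19.8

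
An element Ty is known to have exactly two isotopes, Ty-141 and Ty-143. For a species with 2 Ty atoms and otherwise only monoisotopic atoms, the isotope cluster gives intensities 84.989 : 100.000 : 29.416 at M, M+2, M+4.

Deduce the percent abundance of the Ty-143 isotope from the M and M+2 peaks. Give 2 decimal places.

37.04%

If p is the fraction of Ty that is Ty-141, then I(M+2)/I(M) = [C(2,1)·p^1·(1−p)] / p^2 = 2·(1−p)/p = 100.000/84.989 = 1.1766
(1−p)/p = 1.1766/2 = 0.5883  ⇒  p = 1/(1 + 0.5883) = 0.6296
Ty-141: 62.96%, Ty-143: 37.04%.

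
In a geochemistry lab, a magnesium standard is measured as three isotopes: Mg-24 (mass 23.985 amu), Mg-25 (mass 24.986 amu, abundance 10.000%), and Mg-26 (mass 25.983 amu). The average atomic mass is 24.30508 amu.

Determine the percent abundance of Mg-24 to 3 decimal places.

78.990%

The remaining 90.000% is split between Mg-24 (fraction x) and Mg-26 (fraction 0.90000 − x).
Substituting: 23.985x + 25.983(0.90000 − x) = 21.80648
(23.985 − 25.983)x = -1.57822  ⇒  x = 0.78990, y = 0.11010
Mg-24: 78.990%, Mg-26: 11.010%.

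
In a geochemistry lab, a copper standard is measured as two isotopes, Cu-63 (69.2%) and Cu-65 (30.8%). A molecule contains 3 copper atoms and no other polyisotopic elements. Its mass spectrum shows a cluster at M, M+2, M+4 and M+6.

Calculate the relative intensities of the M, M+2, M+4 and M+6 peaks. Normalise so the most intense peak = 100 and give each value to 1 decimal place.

Expanding (0.692 + 0.308)^3:
P(M) = 0.692^3 = 0.331374
P(M+2) = 3 × 0.692^2 × 0.308^1 = 0.442470
P(M+4) = 3 × 0.692^1 × 0.308^2 = 0.196938
P(M+6) = 0.308^3 = 0.029218
The M+2 peak is largest (0.442470); scaling to 100 gives 74.9 : 100.0 : 44.5 : 6.6.

74.9 : 100.0 : 44.5 : 6.6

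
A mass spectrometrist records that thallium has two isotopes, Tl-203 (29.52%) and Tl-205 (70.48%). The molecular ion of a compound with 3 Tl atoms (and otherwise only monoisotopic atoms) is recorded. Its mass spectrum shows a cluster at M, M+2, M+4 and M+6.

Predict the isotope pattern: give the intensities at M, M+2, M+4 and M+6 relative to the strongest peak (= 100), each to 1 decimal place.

5.8 : 41.9 : 100.0 : 79.6

The 3 Tl atoms are independent, so intensities follow the terms of (0.2952 + 0.7048)^3.
P(M) = 0.2952^3 = 0.025725
P(M+2) = 3 × 0.2952^2 × 0.7048^1 = 0.184255
P(M+4) = 3 × 0.2952^1 × 0.7048^2 = 0.439916
P(M+6) = 0.7048^3 = 0.350104
The M+4 peak is largest (0.439916); scaling to 100 gives 5.8 : 41.9 : 100.0 : 79.6.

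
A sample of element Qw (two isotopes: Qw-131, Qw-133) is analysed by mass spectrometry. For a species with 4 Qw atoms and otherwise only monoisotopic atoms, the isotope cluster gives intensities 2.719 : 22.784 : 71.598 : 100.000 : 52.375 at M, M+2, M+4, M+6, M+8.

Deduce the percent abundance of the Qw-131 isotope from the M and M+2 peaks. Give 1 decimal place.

32.3%

Let p = fractional abundance of Qw-131. I(M+2)/I(M) = [C(4,1)·p^3·(1−p)] / p^4 = 4·(1−p)/p = 22.784/2.719 = 8.3796
(1−p)/p = 8.3796/4 = 2.0949  ⇒  p = 1/(1 + 2.0949) = 0.3231
Qw-131: 32.3%, Qw-133: 67.7%.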